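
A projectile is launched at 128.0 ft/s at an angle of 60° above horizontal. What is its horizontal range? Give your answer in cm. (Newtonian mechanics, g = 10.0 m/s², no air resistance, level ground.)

v₀ = 128.0 ft/s × 0.3048 = 39.0144 m/s
R = v₀² × sin(2θ) / g = 39.0144² × sin(2 × 60°) / 10.0 = 1522.12 × 0.866025 / 10.0 = 131.819 m
R = 131.819 m / 0.01 = 13180 cm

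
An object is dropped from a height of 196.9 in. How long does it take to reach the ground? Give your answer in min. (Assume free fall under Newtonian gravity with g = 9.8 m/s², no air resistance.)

h = 196.9 in × 0.0254 = 5.00126 m
t = √(2h/g) = √(2 × 5.00126 / 9.8) = 1.01028 s
t = 1.01028 s / 60.0 = 0.01684 min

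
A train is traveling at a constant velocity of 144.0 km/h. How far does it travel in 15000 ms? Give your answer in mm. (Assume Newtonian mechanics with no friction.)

v = 144.0 km/h × 0.2777777777777778 = 40.0 m/s
t = 15000 ms × 0.001 = 15.0 s
d = v × t = 40.0 × 15.0 = 600.0 m
d = 600.0 m / 0.001 = 600000 mm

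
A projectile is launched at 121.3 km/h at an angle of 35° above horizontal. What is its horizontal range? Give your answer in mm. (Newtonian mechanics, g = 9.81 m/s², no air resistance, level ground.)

v₀ = 121.3 km/h × 0.2777777777777778 = 33.6944 m/s
R = v₀² × sin(2θ) / g = 33.6944² × sin(2 × 35°) / 9.81 = 1135.31 × 0.939693 / 9.81 = 108.751 m
R = 108.751 m / 0.001 = 108800 mm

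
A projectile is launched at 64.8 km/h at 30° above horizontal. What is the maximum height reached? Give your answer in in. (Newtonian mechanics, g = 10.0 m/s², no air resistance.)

v₀ = 64.8 km/h × 0.2777777777777778 = 18.0 m/s
H = v₀² × sin²(θ) / (2g) = 18.0² × sin(30°)² / (2 × 10.0) = 324.0 × 0.25 / 20.0 = 4.05 m
H = 4.05 m / 0.0254 = 159.4 in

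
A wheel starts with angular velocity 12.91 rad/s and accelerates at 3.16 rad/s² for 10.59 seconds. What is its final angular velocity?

ω = ω₀ + αt = 12.91 + 3.16 × 10.59 = 46.37 rad/s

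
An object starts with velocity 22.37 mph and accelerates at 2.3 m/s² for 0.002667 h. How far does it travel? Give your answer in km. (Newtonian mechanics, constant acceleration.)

v₀ = 22.37 mph × 0.44704 = 10.0003 m/s
t = 0.002667 h × 3600.0 = 9.6012 s
d = v₀ × t + ½ × a × t² = 10.0003 × 9.6012 + 0.5 × 2.3 × 9.6012² = 202.025 m
d = 202.025 m / 1000.0 = 0.202 km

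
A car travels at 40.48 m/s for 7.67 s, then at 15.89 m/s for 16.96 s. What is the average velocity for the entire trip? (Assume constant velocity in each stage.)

d₁ = v₁t₁ = 40.48 × 7.67 = 310.4816 m
d₂ = v₂t₂ = 15.89 × 16.96 = 269.4944 m
d_total = 579.976 m, t_total = 24.63 s
v_avg = d_total/t_total = 579.976/24.63 = 23.55 m/s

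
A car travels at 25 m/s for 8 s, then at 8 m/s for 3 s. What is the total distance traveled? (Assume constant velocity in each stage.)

d₁ = v₁t₁ = 25 × 8 = 200 m
d₂ = v₂t₂ = 8 × 3 = 24 m
d_total = 200 + 24 = 224 m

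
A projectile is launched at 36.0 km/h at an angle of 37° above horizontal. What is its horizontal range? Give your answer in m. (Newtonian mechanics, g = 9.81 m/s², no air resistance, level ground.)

v₀ = 36.0 km/h × 0.2777777777777778 = 10.0 m/s
R = v₀² × sin(2θ) / g = 10.0² × sin(2 × 37°) / 9.81 = 100.0 × 0.961262 / 9.81 = 9.799 m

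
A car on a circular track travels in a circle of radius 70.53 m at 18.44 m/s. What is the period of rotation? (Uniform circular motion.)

T = 2πr/v = 2π×70.53/18.44 = 24.03 s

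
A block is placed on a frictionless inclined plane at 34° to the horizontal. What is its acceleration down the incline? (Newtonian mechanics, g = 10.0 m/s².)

a = g sin(θ) = 10.0 × sin(34°) = 10.0 × 0.5592 = 5.59 m/s²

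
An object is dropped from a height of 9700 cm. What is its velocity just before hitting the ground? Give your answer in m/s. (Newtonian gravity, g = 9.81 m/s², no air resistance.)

h = 9700 cm × 0.01 = 97.0 m
v = √(2gh) = √(2 × 9.81 × 97.0) = 43.62 m/s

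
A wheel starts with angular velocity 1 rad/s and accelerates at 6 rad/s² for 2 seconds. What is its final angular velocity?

ω = ω₀ + αt = 1 + 6 × 2 = 13 rad/s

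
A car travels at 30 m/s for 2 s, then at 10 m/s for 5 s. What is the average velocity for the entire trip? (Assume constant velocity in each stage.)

d₁ = v₁t₁ = 30 × 2 = 60 m
d₂ = v₂t₂ = 10 × 5 = 50 m
d_total = 110 m, t_total = 7 s
v_avg = d_total/t_total = 110/7 = 15.71 m/s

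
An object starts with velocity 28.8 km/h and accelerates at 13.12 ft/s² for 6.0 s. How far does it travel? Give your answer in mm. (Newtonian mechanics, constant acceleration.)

v₀ = 28.8 km/h × 0.2777777777777778 = 8.0 m/s
a = 13.12 ft/s² × 0.3048 = 3.99898 m/s²
d = v₀ × t + ½ × a × t² = 8.0 × 6.0 + 0.5 × 3.99898 × 6.0² = 119.982 m
d = 119.982 m / 0.001 = 120000 mm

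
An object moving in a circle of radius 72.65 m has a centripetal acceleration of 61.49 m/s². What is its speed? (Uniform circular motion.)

v = √(a_c × r) = √(61.49 × 72.65) = 66.84 m/s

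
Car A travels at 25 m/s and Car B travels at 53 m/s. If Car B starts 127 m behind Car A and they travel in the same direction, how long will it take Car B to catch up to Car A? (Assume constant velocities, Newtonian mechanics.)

Relative speed: v_rel = 53 - 25 = 28 m/s
Time to catch: t = d₀/v_rel = 127/28 = 4.54 s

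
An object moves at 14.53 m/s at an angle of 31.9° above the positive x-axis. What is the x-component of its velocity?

vₓ = v cos(θ) = 14.53 × cos(31.9°) = 12.34 m/s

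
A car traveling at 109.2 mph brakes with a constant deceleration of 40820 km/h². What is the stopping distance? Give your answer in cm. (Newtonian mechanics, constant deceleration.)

v₀ = 109.2 mph × 0.44704 = 48.8168 m/s
a = 40820 km/h² × 7.716049382716049e-05 = 3.14969 m/s²
d = v₀² / (2a) = 48.8168² / (2 × 3.14969) = 2383.08 / 6.29938 = 378.304 m
d = 378.304 m / 0.01 = 37830 cm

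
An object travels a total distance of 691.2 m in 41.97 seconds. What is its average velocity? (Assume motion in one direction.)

v_avg = Δd / Δt = 691.2 / 41.97 = 16.47 m/s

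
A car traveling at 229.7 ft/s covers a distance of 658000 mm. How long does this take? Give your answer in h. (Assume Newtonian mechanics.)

d = 658000 mm × 0.001 = 658.0 m
v = 229.7 ft/s × 0.3048 = 70.0126 m/s
t = d / v = 658.0 / 70.0126 = 9.39831 s
t = 9.39831 s / 3600.0 = 0.002611 h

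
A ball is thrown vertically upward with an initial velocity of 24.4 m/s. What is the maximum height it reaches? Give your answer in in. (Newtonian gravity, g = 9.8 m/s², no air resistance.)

h_max = v₀² / (2g) = 24.4² / (2 × 9.8) = 595.36 / 19.6 = 30.3755 m
h_max = 30.3755 m / 0.0254 = 1196 in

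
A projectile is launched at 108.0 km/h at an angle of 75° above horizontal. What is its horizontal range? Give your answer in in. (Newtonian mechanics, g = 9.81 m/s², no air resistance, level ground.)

v₀ = 108.0 km/h × 0.2777777777777778 = 30.0 m/s
R = v₀² × sin(2θ) / g = 30.0² × sin(2 × 75°) / 9.81 = 900.0 × 0.5 / 9.81 = 45.8716 m
R = 45.8716 m / 0.0254 = 1806 in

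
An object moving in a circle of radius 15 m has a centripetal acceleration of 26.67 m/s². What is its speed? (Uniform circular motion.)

v = √(a_c × r) = √(26.67 × 15) = 20.0 m/s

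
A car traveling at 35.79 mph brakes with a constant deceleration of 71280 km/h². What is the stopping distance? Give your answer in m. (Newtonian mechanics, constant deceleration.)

v₀ = 35.79 mph × 0.44704 = 15.9996 m/s
a = 71280 km/h² × 7.716049382716049e-05 = 5.5 m/s²
d = v₀² / (2a) = 15.9996² / (2 × 5.5) = 255.987 / 11.0 = 23.27 m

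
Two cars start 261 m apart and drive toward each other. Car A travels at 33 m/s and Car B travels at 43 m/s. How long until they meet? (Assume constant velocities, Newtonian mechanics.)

Combined speed: v_combined = 33 + 43 = 76 m/s
Time to meet: t = d/v_combined = 261/76 = 3.43 s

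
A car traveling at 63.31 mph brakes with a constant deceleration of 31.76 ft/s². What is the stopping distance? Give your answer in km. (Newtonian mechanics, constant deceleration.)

v₀ = 63.31 mph × 0.44704 = 28.3021 m/s
a = 31.76 ft/s² × 0.3048 = 9.68045 m/s²
d = v₀² / (2a) = 28.3021² / (2 × 9.68045) = 801.009 / 19.3609 = 41.3725 m
d = 41.3725 m / 1000.0 = 0.04137 km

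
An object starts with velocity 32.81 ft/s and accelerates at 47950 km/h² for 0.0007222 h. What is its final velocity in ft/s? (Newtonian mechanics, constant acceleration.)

v₀ = 32.81 ft/s × 0.3048 = 10.0005 m/s
a = 47950 km/h² × 7.716049382716049e-05 = 3.69985 m/s²
t = 0.0007222 h × 3600.0 = 2.59992 s
v = v₀ + a × t = 10.0005 + 3.69985 × 2.59992 = 19.6198 m/s
v = 19.6198 m/s / 0.3048 = 64.37 ft/s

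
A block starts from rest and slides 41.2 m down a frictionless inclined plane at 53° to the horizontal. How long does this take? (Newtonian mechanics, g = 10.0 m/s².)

a = g sin(θ) = 10.0 × sin(53°) = 7.9864 m/s²
t = √(2d/a) = √(2 × 41.2 / 7.9864) = 3.21 s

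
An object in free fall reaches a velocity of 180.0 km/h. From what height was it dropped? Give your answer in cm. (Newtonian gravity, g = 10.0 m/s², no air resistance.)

v = 180.0 km/h × 0.2777777777777778 = 50.0 m/s
h = v² / (2g) = 50.0² / (2 × 10.0) = 125.0 m
h = 125.0 m / 0.01 = 12500 cm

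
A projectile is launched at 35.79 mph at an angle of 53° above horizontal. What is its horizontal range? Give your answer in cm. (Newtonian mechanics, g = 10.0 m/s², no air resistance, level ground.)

v₀ = 35.79 mph × 0.44704 = 15.9996 m/s
R = v₀² × sin(2θ) / g = 15.9996² × sin(2 × 53°) / 10.0 = 255.987 × 0.961262 / 10.0 = 24.6071 m
R = 24.6071 m / 0.01 = 2461 cm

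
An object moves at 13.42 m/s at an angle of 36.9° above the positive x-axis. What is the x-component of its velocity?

vₓ = v cos(θ) = 13.42 × cos(36.9°) = 10.73 m/s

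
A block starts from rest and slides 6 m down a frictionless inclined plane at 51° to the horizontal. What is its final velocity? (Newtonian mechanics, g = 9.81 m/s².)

a = g sin(θ) = 9.81 × sin(51°) = 7.6238 m/s²
v = √(2ad) = √(2 × 7.6238 × 6) = 9.56 m/s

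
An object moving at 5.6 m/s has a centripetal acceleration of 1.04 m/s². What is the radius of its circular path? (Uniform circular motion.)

r = v²/a_c = 5.6²/1.04 = 30.15 m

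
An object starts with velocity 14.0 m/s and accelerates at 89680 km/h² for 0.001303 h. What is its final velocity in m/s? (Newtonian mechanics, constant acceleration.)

a = 89680 km/h² × 7.716049382716049e-05 = 6.91975 m/s²
t = 0.001303 h × 3600.0 = 4.6908 s
v = v₀ + a × t = 14.0 + 6.91975 × 4.6908 = 46.46 m/s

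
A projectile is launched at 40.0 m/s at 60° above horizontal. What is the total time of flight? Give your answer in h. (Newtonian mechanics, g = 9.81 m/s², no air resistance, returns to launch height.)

T = 2 × v₀ × sin(θ) / g = 2 × 40.0 × sin(60°) / 9.81 = 2 × 40.0 × 0.866025 / 9.81 = 7.06239 s
T = 7.06239 s / 3600.0 = 0.001962 h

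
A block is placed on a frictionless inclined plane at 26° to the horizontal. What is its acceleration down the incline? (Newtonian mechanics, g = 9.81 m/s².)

a = g sin(θ) = 9.81 × sin(26°) = 9.81 × 0.4384 = 4.3 m/s²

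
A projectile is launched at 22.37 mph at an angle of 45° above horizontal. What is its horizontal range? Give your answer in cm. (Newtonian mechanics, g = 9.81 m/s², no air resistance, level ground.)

v₀ = 22.37 mph × 0.44704 = 10.0003 m/s
R = v₀² × sin(2θ) / g = 10.0003² × sin(2 × 45°) / 9.81 = 100.006 × 1.0 / 9.81 = 10.1943 m
R = 10.1943 m / 0.01 = 1019 cm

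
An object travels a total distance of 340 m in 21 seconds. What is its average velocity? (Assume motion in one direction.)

v_avg = Δd / Δt = 340 / 21 = 16.19 m/s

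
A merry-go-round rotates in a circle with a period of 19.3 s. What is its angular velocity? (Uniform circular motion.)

ω = 2π/T = 2π/19.3 = 0.3256 rad/s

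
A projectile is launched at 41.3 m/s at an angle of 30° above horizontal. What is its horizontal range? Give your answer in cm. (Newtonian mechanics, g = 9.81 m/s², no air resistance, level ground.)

R = v₀² × sin(2θ) / g = 41.3² × sin(2 × 30°) / 9.81 = 1705.69 × 0.866025 / 9.81 = 150.578 m
R = 150.578 m / 0.01 = 15060 cm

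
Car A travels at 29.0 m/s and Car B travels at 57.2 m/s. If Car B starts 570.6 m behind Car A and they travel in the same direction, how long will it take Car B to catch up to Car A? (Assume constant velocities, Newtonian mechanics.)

Relative speed: v_rel = 57.2 - 29.0 = 28.2 m/s
Time to catch: t = d₀/v_rel = 570.6/28.2 = 20.23 s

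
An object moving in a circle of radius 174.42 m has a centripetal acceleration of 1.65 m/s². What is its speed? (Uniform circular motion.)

v = √(a_c × r) = √(1.65 × 174.42) = 16.96 m/s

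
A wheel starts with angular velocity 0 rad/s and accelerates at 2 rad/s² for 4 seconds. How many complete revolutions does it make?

θ = ω₀t + ½αt² = 0×4 + ½×2×4² = 16.0 rad
Total revolutions = θ/(2π) = 16.0/(2π) = 2.55
Complete revolutions = ⌊2.55⌋ = 2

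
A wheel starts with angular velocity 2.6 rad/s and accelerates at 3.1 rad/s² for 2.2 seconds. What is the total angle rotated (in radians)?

θ = ω₀t + ½αt² = 2.6×2.2 + ½×3.1×2.2² = 13.22 rad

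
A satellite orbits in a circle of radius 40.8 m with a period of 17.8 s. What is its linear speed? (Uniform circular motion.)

v = 2πr/T = 2π×40.8/17.8 = 14.4 m/s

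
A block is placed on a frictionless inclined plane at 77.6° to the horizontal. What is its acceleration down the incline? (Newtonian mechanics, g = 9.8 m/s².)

a = g sin(θ) = 9.8 × sin(77.6°) = 9.8 × 0.9767 = 9.57 m/s²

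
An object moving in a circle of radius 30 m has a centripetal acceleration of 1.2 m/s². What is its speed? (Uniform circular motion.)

v = √(a_c × r) = √(1.2 × 30) = 6.0 m/s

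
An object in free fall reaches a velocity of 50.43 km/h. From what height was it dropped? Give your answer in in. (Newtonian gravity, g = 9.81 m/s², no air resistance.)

v = 50.43 km/h × 0.2777777777777778 = 14.0083 m/s
h = v² / (2g) = 14.0083² / (2 × 9.81) = 10.0017 m
h = 10.0017 m / 0.0254 = 393.8 in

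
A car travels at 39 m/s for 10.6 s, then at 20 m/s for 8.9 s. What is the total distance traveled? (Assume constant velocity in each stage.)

d₁ = v₁t₁ = 39 × 10.6 = 413.4 m
d₂ = v₂t₂ = 20 × 8.9 = 178.0 m
d_total = 413.4 + 178.0 = 591.4 m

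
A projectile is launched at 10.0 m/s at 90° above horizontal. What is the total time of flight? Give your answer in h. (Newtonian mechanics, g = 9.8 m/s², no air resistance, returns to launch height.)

T = 2 × v₀ × sin(θ) / g = 2 × 10.0 × sin(90°) / 9.8 = 2 × 10.0 × 1.0 / 9.8 = 2.04082 s
T = 2.04082 s / 3600.0 = 0.0005669 h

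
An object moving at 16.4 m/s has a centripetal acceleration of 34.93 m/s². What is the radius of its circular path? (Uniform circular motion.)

r = v²/a_c = 16.4²/34.93 = 7.7 m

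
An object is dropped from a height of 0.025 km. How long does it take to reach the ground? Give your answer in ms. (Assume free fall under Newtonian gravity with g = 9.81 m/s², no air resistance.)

h = 0.025 km × 1000.0 = 25.0 m
t = √(2h/g) = √(2 × 25.0 / 9.81) = 2.25762 s
t = 2.25762 s / 0.001 = 2258 ms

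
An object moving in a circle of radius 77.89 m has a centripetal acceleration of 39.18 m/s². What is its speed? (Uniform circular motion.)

v = √(a_c × r) = √(39.18 × 77.89) = 55.24 m/s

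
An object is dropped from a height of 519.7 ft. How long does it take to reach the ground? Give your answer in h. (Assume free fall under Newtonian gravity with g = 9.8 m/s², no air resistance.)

h = 519.7 ft × 0.3048 = 158.405 m
t = √(2h/g) = √(2 × 158.405 / 9.8) = 5.68573 s
t = 5.68573 s / 3600.0 = 0.001579 h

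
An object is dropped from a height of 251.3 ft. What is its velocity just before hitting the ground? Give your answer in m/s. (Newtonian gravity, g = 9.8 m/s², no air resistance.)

h = 251.3 ft × 0.3048 = 76.5962 m
v = √(2gh) = √(2 × 9.8 × 76.5962) = 38.75 m/s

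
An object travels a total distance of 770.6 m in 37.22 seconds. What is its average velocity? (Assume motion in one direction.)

v_avg = Δd / Δt = 770.6 / 37.22 = 20.7 m/s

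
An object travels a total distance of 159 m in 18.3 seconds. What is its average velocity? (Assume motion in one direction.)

v_avg = Δd / Δt = 159 / 18.3 = 8.69 m/s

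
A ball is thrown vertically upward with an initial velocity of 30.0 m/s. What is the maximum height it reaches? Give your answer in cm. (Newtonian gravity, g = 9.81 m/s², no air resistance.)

h_max = v₀² / (2g) = 30.0² / (2 × 9.81) = 900.0 / 19.62 = 45.8716 m
h_max = 45.8716 m / 0.01 = 4587 cm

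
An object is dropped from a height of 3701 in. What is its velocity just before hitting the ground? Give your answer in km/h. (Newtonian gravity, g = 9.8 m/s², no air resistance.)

h = 3701 in × 0.0254 = 94.0054 m
v = √(2gh) = √(2 × 9.8 × 94.0054) = 42.9244 m/s
v = 42.9244 m/s / 0.2777777777777778 = 154.5 km/h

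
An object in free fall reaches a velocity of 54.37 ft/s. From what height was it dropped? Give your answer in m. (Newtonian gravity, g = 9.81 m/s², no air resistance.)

v = 54.37 ft/s × 0.3048 = 16.572 m/s
h = v² / (2g) = 16.572² / (2 × 9.81) = 14.0 m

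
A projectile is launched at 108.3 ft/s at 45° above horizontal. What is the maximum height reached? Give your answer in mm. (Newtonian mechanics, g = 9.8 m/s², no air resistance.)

v₀ = 108.3 ft/s × 0.3048 = 33.0098 m/s
H = v₀² × sin²(θ) / (2g) = 33.0098² × sin(45°)² / (2 × 9.8) = 1089.65 × 0.5 / 19.6 = 27.7972 m
H = 27.7972 m / 0.001 = 27800 mm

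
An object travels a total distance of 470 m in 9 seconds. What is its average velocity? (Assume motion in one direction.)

v_avg = Δd / Δt = 470 / 9 = 52.22 m/s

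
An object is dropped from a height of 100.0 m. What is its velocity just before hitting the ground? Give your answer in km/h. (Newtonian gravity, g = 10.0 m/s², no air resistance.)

v = √(2gh) = √(2 × 10.0 × 100.0) = 44.7214 m/s
v = 44.7214 m/s / 0.2777777777777778 = 161.0 km/h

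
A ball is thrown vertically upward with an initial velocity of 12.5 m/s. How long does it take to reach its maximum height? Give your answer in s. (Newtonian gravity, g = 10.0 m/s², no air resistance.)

t_up = v₀ / g = 12.5 / 10.0 = 1.25 s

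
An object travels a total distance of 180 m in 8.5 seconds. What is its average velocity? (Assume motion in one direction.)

v_avg = Δd / Δt = 180 / 8.5 = 21.18 m/s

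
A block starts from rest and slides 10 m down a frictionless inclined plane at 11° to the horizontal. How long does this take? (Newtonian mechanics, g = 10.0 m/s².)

a = g sin(θ) = 10.0 × sin(11°) = 1.9081 m/s²
t = √(2d/a) = √(2 × 10 / 1.9081) = 3.24 s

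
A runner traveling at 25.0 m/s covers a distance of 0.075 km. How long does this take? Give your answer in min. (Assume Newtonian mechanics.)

d = 0.075 km × 1000.0 = 75.0 m
t = d / v = 75.0 / 25.0 = 3.0 s
t = 3.0 s / 60.0 = 0.05 min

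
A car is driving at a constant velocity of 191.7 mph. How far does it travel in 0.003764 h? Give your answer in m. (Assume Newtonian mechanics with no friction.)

v = 191.7 mph × 0.44704 = 85.6976 m/s
t = 0.003764 h × 3600.0 = 13.5504 s
d = v × t = 85.6976 × 13.5504 = 1161 m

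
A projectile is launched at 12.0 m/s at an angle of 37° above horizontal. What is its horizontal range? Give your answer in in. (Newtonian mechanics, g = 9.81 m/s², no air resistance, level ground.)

R = v₀² × sin(2θ) / g = 12.0² × sin(2 × 37°) / 9.81 = 144.0 × 0.961262 / 9.81 = 14.1103 m
R = 14.1103 m / 0.0254 = 555.5 in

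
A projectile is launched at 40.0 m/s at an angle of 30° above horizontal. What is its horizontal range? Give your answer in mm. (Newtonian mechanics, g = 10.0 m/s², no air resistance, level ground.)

R = v₀² × sin(2θ) / g = 40.0² × sin(2 × 30°) / 10.0 = 1600.0 × 0.866025 / 10.0 = 138.564 m
R = 138.564 m / 0.001 = 138600 mm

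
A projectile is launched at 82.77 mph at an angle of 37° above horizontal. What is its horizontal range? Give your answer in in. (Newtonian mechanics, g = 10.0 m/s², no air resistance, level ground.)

v₀ = 82.77 mph × 0.44704 = 37.0015 m/s
R = v₀² × sin(2θ) / g = 37.0015² × sin(2 × 37°) / 10.0 = 1369.11 × 0.961262 / 10.0 = 131.607 m
R = 131.607 m / 0.0254 = 5181 in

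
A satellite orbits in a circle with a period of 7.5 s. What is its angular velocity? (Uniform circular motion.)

ω = 2π/T = 2π/7.5 = 0.8378 rad/s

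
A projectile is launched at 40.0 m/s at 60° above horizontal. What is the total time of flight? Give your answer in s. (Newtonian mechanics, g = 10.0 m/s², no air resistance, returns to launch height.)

T = 2 × v₀ × sin(θ) / g = 2 × 40.0 × sin(60°) / 10.0 = 2 × 40.0 × 0.866025 / 10.0 = 6.928 s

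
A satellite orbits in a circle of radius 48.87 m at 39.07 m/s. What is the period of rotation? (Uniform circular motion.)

T = 2πr/v = 2π×48.87/39.07 = 7.86 s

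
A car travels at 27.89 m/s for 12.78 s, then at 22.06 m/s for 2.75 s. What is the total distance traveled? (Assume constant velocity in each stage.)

d₁ = v₁t₁ = 27.89 × 12.78 = 356.4342 m
d₂ = v₂t₂ = 22.06 × 2.75 = 60.665 m
d_total = 356.4342 + 60.665 = 417.1 m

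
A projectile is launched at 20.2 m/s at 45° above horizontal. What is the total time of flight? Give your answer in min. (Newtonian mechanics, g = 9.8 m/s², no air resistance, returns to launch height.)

T = 2 × v₀ × sin(θ) / g = 2 × 20.2 × sin(45°) / 9.8 = 2 × 20.2 × 0.707107 / 9.8 = 2.91501 s
T = 2.91501 s / 60.0 = 0.04858 min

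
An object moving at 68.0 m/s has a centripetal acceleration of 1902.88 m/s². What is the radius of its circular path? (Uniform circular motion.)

r = v²/a_c = 68.0²/1902.88 = 2.43 m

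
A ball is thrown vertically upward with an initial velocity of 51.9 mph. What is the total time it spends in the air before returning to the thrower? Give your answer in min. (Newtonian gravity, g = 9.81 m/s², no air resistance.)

v₀ = 51.9 mph × 0.44704 = 23.2014 m/s
t_total = 2 × v₀ / g = 2 × 23.2014 / 9.81 = 4.73015 s
t_total = 4.73015 s / 60.0 = 0.07884 min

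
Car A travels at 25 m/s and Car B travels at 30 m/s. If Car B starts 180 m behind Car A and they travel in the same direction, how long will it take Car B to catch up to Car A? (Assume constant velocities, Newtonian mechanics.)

Relative speed: v_rel = 30 - 25 = 5 m/s
Time to catch: t = d₀/v_rel = 180/5 = 36.0 s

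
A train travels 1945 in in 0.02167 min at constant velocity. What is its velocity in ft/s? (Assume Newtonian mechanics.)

d = 1945 in × 0.0254 = 49.403 m
t = 0.02167 min × 60.0 = 1.3002 s
v = d / t = 49.403 / 1.3002 = 37.9965 m/s
v = 37.9965 m/s / 0.3048 = 124.7 ft/s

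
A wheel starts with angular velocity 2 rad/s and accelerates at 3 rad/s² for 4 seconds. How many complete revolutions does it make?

θ = ω₀t + ½αt² = 2×4 + ½×3×4² = 32.0 rad
Total revolutions = θ/(2π) = 32.0/(2π) = 5.09
Complete revolutions = ⌊5.09⌋ = 5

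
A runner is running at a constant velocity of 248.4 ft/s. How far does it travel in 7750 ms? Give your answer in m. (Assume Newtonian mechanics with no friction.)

v = 248.4 ft/s × 0.3048 = 75.7123 m/s
t = 7750 ms × 0.001 = 7.75 s
d = v × t = 75.7123 × 7.75 = 586.8 m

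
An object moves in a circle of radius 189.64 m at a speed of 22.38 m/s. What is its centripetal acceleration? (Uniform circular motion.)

a_c = v²/r = 22.38²/189.64 = 500.8644/189.64 = 2.64 m/s²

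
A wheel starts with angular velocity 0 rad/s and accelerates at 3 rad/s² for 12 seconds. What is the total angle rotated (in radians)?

θ = ω₀t + ½αt² = 0×12 + ½×3×12² = 216.0 rad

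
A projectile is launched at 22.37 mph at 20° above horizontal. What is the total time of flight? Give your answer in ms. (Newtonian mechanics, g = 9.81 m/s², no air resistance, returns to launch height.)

v₀ = 22.37 mph × 0.44704 = 10.0003 m/s
T = 2 × v₀ × sin(θ) / g = 2 × 10.0003 × sin(20°) / 9.81 = 2 × 10.0003 × 0.34202 / 9.81 = 0.697309 s
T = 0.697309 s / 0.001 = 697.3 ms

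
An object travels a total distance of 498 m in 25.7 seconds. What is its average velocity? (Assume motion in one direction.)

v_avg = Δd / Δt = 498 / 25.7 = 19.38 m/s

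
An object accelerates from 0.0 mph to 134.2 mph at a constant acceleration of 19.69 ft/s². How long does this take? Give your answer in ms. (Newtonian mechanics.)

v₀ = 0.0 mph × 0.44704 = 0.0 m/s
v = 134.2 mph × 0.44704 = 59.9928 m/s
a = 19.69 ft/s² × 0.3048 = 6.00151 m/s²
t = (v - v₀) / a = (59.9928 - 0.0) / 6.00151 = 9.99628 s
t = 9.99628 s / 0.001 = 9996 ms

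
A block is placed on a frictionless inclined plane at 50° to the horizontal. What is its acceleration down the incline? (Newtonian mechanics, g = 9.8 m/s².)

a = g sin(θ) = 9.8 × sin(50°) = 9.8 × 0.766 = 7.51 m/s²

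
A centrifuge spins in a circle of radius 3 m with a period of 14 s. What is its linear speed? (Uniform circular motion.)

v = 2πr/T = 2π×3/14 = 1.35 m/s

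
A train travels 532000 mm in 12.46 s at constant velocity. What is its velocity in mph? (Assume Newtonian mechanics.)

d = 532000 mm × 0.001 = 532.0 m
v = d / t = 532.0 / 12.46 = 42.6966 m/s
v = 42.6966 m/s / 0.44704 = 95.51 mph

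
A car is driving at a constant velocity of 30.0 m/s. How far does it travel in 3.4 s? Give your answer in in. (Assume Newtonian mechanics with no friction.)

d = v × t = 30.0 × 3.4 = 102.0 m
d = 102.0 m / 0.0254 = 4016 in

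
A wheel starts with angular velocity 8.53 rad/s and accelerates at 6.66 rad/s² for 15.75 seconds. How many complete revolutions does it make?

θ = ω₀t + ½αt² = 8.53×15.75 + ½×6.66×15.75² = 960.395625 rad
Total revolutions = θ/(2π) = 960.395625/(2π) = 152.85
Complete revolutions = ⌊152.85⌋ = 152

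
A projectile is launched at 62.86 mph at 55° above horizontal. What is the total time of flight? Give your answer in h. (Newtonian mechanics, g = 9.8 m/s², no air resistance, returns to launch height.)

v₀ = 62.86 mph × 0.44704 = 28.1009 m/s
T = 2 × v₀ × sin(θ) / g = 2 × 28.1009 × sin(55°) / 9.8 = 2 × 28.1009 × 0.819152 / 9.8 = 4.69774 s
T = 4.69774 s / 3600.0 = 0.001305 h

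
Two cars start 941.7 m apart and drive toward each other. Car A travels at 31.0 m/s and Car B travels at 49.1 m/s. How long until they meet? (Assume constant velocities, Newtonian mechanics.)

Combined speed: v_combined = 31.0 + 49.1 = 80.1 m/s
Time to meet: t = d/v_combined = 941.7/80.1 = 11.76 s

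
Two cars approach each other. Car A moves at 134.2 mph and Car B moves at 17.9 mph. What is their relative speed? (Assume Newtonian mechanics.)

v_rel = v_A + v_B = 134.2 + 17.9 = 152.1 mph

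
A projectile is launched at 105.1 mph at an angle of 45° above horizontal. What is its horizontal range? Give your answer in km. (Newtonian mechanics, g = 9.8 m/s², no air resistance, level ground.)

v₀ = 105.1 mph × 0.44704 = 46.9839 m/s
R = v₀² × sin(2θ) / g = 46.9839² × sin(2 × 45°) / 9.8 = 2207.49 × 1.0 / 9.8 = 225.254 m
R = 225.254 m / 1000.0 = 0.2253 km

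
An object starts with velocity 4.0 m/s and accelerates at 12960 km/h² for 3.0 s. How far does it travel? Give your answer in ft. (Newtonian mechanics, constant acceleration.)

a = 12960 km/h² × 7.716049382716049e-05 = 1.0 m/s²
d = v₀ × t + ½ × a × t² = 4.0 × 3.0 + 0.5 × 1.0 × 3.0² = 16.5 m
d = 16.5 m / 0.3048 = 54.13 ft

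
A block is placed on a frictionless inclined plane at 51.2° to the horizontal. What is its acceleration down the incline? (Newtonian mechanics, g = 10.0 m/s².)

a = g sin(θ) = 10.0 × sin(51.2°) = 10.0 × 0.7793 = 7.79 m/s²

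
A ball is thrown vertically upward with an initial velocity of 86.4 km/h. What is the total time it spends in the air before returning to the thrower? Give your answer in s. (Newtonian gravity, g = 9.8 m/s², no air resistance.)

v₀ = 86.4 km/h × 0.2777777777777778 = 24.0 m/s
t_total = 2 × v₀ / g = 2 × 24.0 / 9.8 = 4.898 s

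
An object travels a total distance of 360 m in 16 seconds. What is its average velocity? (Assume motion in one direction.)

v_avg = Δd / Δt = 360 / 16 = 22.5 m/s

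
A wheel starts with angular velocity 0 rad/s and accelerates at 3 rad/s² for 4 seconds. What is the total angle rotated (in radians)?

θ = ω₀t + ½αt² = 0×4 + ½×3×4² = 24.0 rad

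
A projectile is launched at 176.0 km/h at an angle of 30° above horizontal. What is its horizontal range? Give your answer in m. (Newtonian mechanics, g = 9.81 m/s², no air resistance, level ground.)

v₀ = 176.0 km/h × 0.2777777777777778 = 48.8889 m/s
R = v₀² × sin(2θ) / g = 48.8889² × sin(2 × 30°) / 9.81 = 2390.12 × 0.866025 / 9.81 = 211.0 m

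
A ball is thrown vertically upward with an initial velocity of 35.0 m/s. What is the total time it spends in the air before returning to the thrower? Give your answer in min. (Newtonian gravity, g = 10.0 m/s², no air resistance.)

t_total = 2 × v₀ / g = 2 × 35.0 / 10.0 = 7.0 s
t_total = 7.0 s / 60.0 = 0.1167 min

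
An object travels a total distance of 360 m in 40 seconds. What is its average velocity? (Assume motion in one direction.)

v_avg = Δd / Δt = 360 / 40 = 9.0 m/s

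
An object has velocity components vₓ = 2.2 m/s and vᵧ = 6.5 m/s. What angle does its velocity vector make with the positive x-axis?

θ = arctan(vᵧ/vₓ) = arctan(6.5/2.2) = 71.3°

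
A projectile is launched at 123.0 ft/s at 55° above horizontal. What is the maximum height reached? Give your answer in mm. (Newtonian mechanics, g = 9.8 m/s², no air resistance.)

v₀ = 123.0 ft/s × 0.3048 = 37.4904 m/s
H = v₀² × sin²(θ) / (2g) = 37.4904² × sin(55°)² / (2 × 9.8) = 1405.53 × 0.67101 / 19.6 = 48.1186 m
H = 48.1186 m / 0.001 = 48120 mm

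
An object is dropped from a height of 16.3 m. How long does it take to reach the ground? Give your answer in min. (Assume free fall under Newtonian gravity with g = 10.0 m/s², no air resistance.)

t = √(2h/g) = √(2 × 16.3 / 10.0) = 1.80555 s
t = 1.80555 s / 60.0 = 0.03009 min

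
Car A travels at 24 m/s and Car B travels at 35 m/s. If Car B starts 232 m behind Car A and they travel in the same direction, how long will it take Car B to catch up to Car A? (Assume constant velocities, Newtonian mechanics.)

Relative speed: v_rel = 35 - 24 = 11 m/s
Time to catch: t = d₀/v_rel = 232/11 = 21.09 s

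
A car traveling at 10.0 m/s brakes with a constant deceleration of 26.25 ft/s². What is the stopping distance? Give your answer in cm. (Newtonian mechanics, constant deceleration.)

a = 26.25 ft/s² × 0.3048 = 8.001 m/s²
d = v₀² / (2a) = 10.0² / (2 × 8.001) = 100.0 / 16.002 = 6.24922 m
d = 6.24922 m / 0.01 = 624.9 cm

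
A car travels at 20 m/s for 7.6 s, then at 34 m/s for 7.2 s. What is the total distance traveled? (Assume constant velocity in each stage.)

d₁ = v₁t₁ = 20 × 7.6 = 152.0 m
d₂ = v₂t₂ = 34 × 7.2 = 244.8 m
d_total = 152.0 + 244.8 = 396.8 m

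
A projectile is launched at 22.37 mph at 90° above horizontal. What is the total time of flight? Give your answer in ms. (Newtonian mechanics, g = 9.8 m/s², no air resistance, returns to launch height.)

v₀ = 22.37 mph × 0.44704 = 10.0003 m/s
T = 2 × v₀ × sin(θ) / g = 2 × 10.0003 × sin(90°) / 9.8 = 2 × 10.0003 × 1.0 / 9.8 = 2.04088 s
T = 2.04088 s / 0.001 = 2041 ms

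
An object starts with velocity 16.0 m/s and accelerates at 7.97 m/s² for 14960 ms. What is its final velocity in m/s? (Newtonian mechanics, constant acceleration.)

t = 14960 ms × 0.001 = 14.96 s
v = v₀ + a × t = 16.0 + 7.97 × 14.96 = 135.2 m/s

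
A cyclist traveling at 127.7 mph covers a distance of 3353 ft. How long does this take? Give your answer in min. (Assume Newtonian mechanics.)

d = 3353 ft × 0.3048 = 1021.99 m
v = 127.7 mph × 0.44704 = 57.087 m/s
t = d / v = 1021.99 / 57.087 = 17.9023 s
t = 17.9023 s / 60.0 = 0.2984 min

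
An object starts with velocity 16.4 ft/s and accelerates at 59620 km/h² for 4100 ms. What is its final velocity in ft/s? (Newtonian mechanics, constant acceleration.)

v₀ = 16.4 ft/s × 0.3048 = 4.99872 m/s
a = 59620 km/h² × 7.716049382716049e-05 = 4.60031 m/s²
t = 4100 ms × 0.001 = 4.1 s
v = v₀ + a × t = 4.99872 + 4.60031 × 4.1 = 23.86 m/s
v = 23.86 m/s / 0.3048 = 78.28 ft/s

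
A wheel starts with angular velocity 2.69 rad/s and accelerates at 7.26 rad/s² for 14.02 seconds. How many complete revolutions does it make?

θ = ω₀t + ½αt² = 2.69×14.02 + ½×7.26×14.02² = 751.228052 rad
Total revolutions = θ/(2π) = 751.228052/(2π) = 119.56
Complete revolutions = ⌊119.56⌋ = 119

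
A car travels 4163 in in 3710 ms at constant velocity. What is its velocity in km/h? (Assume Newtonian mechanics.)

d = 4163 in × 0.0254 = 105.74 m
t = 3710 ms × 0.001 = 3.71 s
v = d / t = 105.74 / 3.71 = 28.5013 m/s
v = 28.5013 m/s / 0.2777777777777778 = 102.6 km/h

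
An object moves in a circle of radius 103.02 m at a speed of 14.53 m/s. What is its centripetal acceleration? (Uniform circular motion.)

a_c = v²/r = 14.53²/103.02 = 211.1209/103.02 = 2.05 m/s²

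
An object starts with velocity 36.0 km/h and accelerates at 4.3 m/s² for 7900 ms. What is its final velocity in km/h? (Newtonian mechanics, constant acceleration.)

v₀ = 36.0 km/h × 0.2777777777777778 = 10.0 m/s
t = 7900 ms × 0.001 = 7.9 s
v = v₀ + a × t = 10.0 + 4.3 × 7.9 = 43.97 m/s
v = 43.97 m/s / 0.2777777777777778 = 158.3 km/h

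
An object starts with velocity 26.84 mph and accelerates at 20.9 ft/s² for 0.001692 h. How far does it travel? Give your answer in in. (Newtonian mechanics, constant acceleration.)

v₀ = 26.84 mph × 0.44704 = 11.9986 m/s
a = 20.9 ft/s² × 0.3048 = 6.37032 m/s²
t = 0.001692 h × 3600.0 = 6.0912 s
d = v₀ × t + ½ × a × t² = 11.9986 × 6.0912 + 0.5 × 6.37032 × 6.0912² = 191.264 m
d = 191.264 m / 0.0254 = 7530 in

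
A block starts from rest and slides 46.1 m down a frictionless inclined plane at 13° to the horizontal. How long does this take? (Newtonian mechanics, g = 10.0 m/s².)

a = g sin(θ) = 10.0 × sin(13°) = 2.2495 m/s²
t = √(2d/a) = √(2 × 46.1 / 2.2495) = 6.4 s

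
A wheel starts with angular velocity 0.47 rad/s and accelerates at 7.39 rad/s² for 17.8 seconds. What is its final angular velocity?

ω = ω₀ + αt = 0.47 + 7.39 × 17.8 = 132.01 rad/s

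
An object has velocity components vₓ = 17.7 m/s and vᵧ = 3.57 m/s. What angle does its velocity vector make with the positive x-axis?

θ = arctan(vᵧ/vₓ) = arctan(3.57/17.7) = 11.4°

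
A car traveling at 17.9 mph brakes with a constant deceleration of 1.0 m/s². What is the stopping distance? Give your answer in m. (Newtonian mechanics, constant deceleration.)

v₀ = 17.9 mph × 0.44704 = 8.00202 m/s
d = v₀² / (2a) = 8.00202² / (2 × 1.0) = 64.0323 / 2.0 = 32.02 m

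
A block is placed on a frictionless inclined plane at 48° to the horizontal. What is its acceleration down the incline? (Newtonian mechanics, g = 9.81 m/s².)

a = g sin(θ) = 9.81 × sin(48°) = 9.81 × 0.7431 = 7.29 m/s²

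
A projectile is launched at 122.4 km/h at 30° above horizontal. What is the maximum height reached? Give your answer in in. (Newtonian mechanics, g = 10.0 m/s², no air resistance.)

v₀ = 122.4 km/h × 0.2777777777777778 = 34.0 m/s
H = v₀² × sin²(θ) / (2g) = 34.0² × sin(30°)² / (2 × 10.0) = 1156.0 × 0.25 / 20.0 = 14.45 m
H = 14.45 m / 0.0254 = 568.9 in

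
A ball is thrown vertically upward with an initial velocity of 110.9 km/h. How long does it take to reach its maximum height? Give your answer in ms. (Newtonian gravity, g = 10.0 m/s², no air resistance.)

v₀ = 110.9 km/h × 0.2777777777777778 = 30.8056 m/s
t_up = v₀ / g = 30.8056 / 10.0 = 3.08056 s
t_up = 3.08056 s / 0.001 = 3081 ms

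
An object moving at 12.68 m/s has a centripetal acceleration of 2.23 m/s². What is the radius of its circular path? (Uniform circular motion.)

r = v²/a_c = 12.68²/2.23 = 72.1 m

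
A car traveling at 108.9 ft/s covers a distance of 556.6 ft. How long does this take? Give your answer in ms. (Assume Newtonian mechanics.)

d = 556.6 ft × 0.3048 = 169.652 m
v = 108.9 ft/s × 0.3048 = 33.1927 m/s
t = d / v = 169.652 / 33.1927 = 5.11112 s
t = 5.11112 s / 0.001 = 5111 ms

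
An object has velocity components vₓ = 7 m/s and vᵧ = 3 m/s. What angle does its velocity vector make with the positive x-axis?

θ = arctan(vᵧ/vₓ) = arctan(3/7) = 23.2°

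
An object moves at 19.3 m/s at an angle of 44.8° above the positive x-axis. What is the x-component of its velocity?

vₓ = v cos(θ) = 19.3 × cos(44.8°) = 13.69 m/s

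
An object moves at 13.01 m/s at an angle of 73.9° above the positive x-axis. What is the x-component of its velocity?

vₓ = v cos(θ) = 13.01 × cos(73.9°) = 3.61 m/s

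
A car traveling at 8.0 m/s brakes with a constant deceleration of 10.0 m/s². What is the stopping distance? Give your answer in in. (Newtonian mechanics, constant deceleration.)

d = v₀² / (2a) = 8.0² / (2 × 10.0) = 64.0 / 20.0 = 3.2 m
d = 3.2 m / 0.0254 = 126.0 in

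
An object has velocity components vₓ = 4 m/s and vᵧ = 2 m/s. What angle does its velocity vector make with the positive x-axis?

θ = arctan(vᵧ/vₓ) = arctan(2/4) = 26.57°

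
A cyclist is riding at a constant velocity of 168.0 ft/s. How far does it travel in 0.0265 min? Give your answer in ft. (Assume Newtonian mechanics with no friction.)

v = 168.0 ft/s × 0.3048 = 51.2064 m/s
t = 0.0265 min × 60.0 = 1.59 s
d = v × t = 51.2064 × 1.59 = 81.4182 m
d = 81.4182 m / 0.3048 = 267.1 ft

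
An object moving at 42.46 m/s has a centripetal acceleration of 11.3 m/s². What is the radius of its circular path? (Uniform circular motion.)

r = v²/a_c = 42.46²/11.3 = 159.54 m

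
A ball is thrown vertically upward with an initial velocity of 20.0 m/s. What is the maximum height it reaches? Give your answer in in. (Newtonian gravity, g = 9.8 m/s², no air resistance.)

h_max = v₀² / (2g) = 20.0² / (2 × 9.8) = 400.0 / 19.6 = 20.4082 m
h_max = 20.4082 m / 0.0254 = 803.5 in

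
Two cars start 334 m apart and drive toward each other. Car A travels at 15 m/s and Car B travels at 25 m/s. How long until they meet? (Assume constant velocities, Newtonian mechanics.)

Combined speed: v_combined = 15 + 25 = 40 m/s
Time to meet: t = d/v_combined = 334/40 = 8.35 s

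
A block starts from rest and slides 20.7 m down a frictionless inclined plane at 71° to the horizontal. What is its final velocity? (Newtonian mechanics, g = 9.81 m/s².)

a = g sin(θ) = 9.81 × sin(71°) = 9.2755 m/s²
v = √(2ad) = √(2 × 9.2755 × 20.7) = 19.6 m/s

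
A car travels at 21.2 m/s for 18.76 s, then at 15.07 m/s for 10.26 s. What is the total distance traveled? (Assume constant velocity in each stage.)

d₁ = v₁t₁ = 21.2 × 18.76 = 397.712 m
d₂ = v₂t₂ = 15.07 × 10.26 = 154.6182 m
d_total = 397.712 + 154.6182 = 552.33 m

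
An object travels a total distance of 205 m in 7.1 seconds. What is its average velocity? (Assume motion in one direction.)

v_avg = Δd / Δt = 205 / 7.1 = 28.87 m/s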